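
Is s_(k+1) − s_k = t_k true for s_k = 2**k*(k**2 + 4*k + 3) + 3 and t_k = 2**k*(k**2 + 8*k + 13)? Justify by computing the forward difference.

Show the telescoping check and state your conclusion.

s_(k+1) = 2**(k + 1)*(4*k + (k + 1)**2 + 7) + 3
s_(k+1) − s_k = 2**k*(k**2 + 8*k + 13)
(s_(k+1) − s_k) − t_k = 0

valid (s_(k+1) − s_k reduces to t_k)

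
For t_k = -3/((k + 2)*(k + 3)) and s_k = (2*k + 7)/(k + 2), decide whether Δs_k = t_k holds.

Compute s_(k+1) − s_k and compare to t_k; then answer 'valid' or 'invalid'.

s_(k+1) = (2*k + 9)/(k + 3)
s_(k+1) − s_k = -3/(k**2 + 5*k + 6)
(s_(k+1) − s_k) − t_k = 0

Valid: the claim telescopes to t_k.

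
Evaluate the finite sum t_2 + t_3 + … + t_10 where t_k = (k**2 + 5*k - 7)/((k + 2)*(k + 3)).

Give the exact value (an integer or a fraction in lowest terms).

Σ = 27/4

The ratio is (k + 2)*(5*k + (k + 1)**2 - 2)/((k + 4)*(k**2 + 5*k - 7)).
Gosper form: A/B · C(k+1)/C(k) with A=k + 2, B=k + 4, C=k**2 + 5*k - 7.
f must satisfy (k + 2)·f(k+1) − (k + 3)·f(k) = k**2 + 5*k - 7.
deg f ≤ 2 (via 1,1,2).
A polynomial solution: f(k) = k*(2*k - 9)/2.
So s_k = (B(k−1)f/C)·t_k = (k*(k + 3)*(2*k - 9)/(2*(k**2 + 5*k - 7)))·t_k = k*(2*k - 9)/(2*(k + 2)).
Δs = (k**2 + 5*k - 7)/(k**2 + 5*k + 6), as required.
Telescoping: Σ = s_(11) − s_(2) = 11/2 − (-5/4) = 27/4.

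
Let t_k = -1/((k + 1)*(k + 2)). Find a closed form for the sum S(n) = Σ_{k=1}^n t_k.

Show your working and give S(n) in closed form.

Ratio r(k) = (k + 1)/(k + 3).
So A=k + 1 and B=k + 3, with C=1.
f must satisfy (k + 1)·f(k+1) − (k + 2)·f(k) = 1.
Degrees (1,1,0) ⇒ d ≤ 1.
Match coefficients ⇒ f(k) = k.
So s_k = (B(k−1)f/C)·t_k = (k*(k + 2))·t_k = -k/(k + 1).
Check: Δs_k = -1/(k**2 + 3*k + 2). ✓
Σ_(k=1)^n t_k = s_(n+1) − s_(1) = ((-n - 1)/(n + 2)) − (-1/2), i.e. -n/(2*n + 4).

S(n) = -n/(2*n + 4)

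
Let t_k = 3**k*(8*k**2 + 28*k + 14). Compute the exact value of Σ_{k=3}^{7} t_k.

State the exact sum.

Σ = 1770390

Compute t_(k+1)/t_k: get 3*(4*k**2 + 22*k + 25)/(4*k**2 + 14*k + 7).
Take A(k)=3, B(k)=1, C(k)=k**2 + 7*k/2 + 7/4.
Set up (3)·f(k+1) − (1)·f(k) − (k**2 + 7*k/2 + 7/4) = 0.
From deg A=0, deg B=0, deg C=2: d=2.
Match coefficients ⇒ f(k) = (k + 1)*(2*k - 1)/4.
Then R = B(k−1)f/C = (k + 1)*(2*k - 1)/(4*k**2 + 14*k + 7), so s_k = R(k)·t_k = 2*3**k*(2*k**2 + k - 1).
Verify: 3**k*(8*k**2 + 28*k + 14) matches t_k.
Sum = s_(8) − s_(3); s_(8) = 1771470, s_(3) = 1080 ⇒ 1770390.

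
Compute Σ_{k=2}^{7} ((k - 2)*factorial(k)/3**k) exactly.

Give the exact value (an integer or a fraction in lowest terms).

Σ = 4318/243

t_(k+1)/t_k = (k**2 - 1)/(3*(k - 2)).
Factor: A=k/3 + 1/3; B=1; C=k - 2.
Set up (k/3 + 1/3)·f(k+1) − (1)·f(k) − (k - 2) = 0.
deg f ≤ 0 (via 1,0,1).
A polynomial solution: f(k) = 3.
Get s_k = R·t_k = 3**(1 - k)*factorial(k) with R(k) = B(k−1)f(k)/C(k) = 3/(k - 2).
s_(k+1) − s_k = (k - 2)*factorial(k)/3**k = t_k.
Telescoping: Σ = s_(8) − s_(2) = 4480/243 − (2/3) = 4318/243.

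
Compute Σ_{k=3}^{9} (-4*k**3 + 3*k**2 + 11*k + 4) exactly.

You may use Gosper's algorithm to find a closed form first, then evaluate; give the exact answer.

Σ = -6734

t_(k+1)/t_k = (4*k**3 + 9*k**2 - 5*k - 14)/(4*k**3 - 3*k**2 - 11*k - 4).
A = 1, B = 1, C = k**3 - 3*k**2/4 - 11*k/4 - 1.
Set up (1)·f(k+1) − (1)·f(k) − (k**3 - 3*k**2/4 - 11*k/4 - 1) = 0.
Bound: deg f ≤ 4.
Match coefficients ⇒ f(k) = k*(k + 1)*(k**2 - 4*k + 1)/4.
Certificate R = B(k−1)f/C = k*(k**2 - 4*k + 1)/(4*k**2 - 7*k - 4) gives s_k = k*(-k**3 + 3*k**2 + 3*k - 1).
Δs = -4*k**3 + 3*k**2 + 11*k + 4, as required.
Evaluate s at k=10 and k=3: -6710 and 24; difference -6734.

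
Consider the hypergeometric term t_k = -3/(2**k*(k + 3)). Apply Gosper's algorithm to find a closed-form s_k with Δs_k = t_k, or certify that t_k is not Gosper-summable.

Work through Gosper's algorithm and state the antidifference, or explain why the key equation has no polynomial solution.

The ratio is (k + 3)/(2*(k + 4)).
Gosper form: A/B · C(k+1)/C(k) with A=k/2 + 3/2, B=k + 4, C=1.
Key eq: (k/2 + 3/2)·f(k+1) = (k + 3)·f(k) + (1).
d = -1 from the (1,1,0) case.
deg f ≤ -1 is impossible — no certificate.

none (Gosper's algorithm certifies no s_k)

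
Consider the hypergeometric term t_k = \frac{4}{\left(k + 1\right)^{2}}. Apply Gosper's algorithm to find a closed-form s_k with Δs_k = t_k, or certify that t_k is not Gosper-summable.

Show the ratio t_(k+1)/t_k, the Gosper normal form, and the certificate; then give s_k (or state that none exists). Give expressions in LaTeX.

none — t_k is not Gosper-summable

r(k) = (k + 1)**2/(k + 2)**2 after simplifying.
Normal form (A,B,C) = (k**2 + 2*k + 1, k**2 + 4*k + 4, 1).
Need (k**2 + 2*k + 1)·f(k+1) − (k**2 + 2*k + 1)·f(k) = 1.
Bound: deg f ≤ 0.
Write f(k) = c0. Then LHS − RHS = -1, requiring -1 = 0: contradictory. No certificate.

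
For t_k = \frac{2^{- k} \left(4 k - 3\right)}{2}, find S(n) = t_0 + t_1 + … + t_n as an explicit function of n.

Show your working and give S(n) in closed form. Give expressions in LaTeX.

S(n) = 2^{- n - 1} \left(2^{n + 1} - 4 n - 5\right)

Compute t_(k+1)/t_k: get (4*k + 1)/(2*(4*k - 3)).
A = 1/2, B = 1, C = k - 3/4.
Solve (1/2)·f(k+1) − (1)·f(k) = k - 3/4.
Bound: deg f ≤ 1.
Coefficient equations give f(k) = -(4*k + 1)/2.
Get s_k = R·t_k = (-4*k - 1)/2**k with R(k) = B(k−1)f(k)/C(k) = -2*(4*k + 1)/(4*k - 3).
Check: Δs_k = (4*k - 3)/(2*2**k). ✓
Telescope: S(n) = s_(n+1) − s_(0) = 2**(-n - 1)*(-4*n - 5) − (-1) = 2**(-n - 1)*(2**(n + 1) - 4*n - 5).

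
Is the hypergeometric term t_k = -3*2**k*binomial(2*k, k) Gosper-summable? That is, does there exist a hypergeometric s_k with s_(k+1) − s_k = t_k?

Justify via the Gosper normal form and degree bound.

t_(k+1)/t_k = 4*(2*k + 1)/(k + 1).
Normal form (A,B,C) = (8*k + 4, k + 1, 1).
Need (8*k + 4)·f(k+1) − (k)·f(k) = 1.
Bound: deg f ≤ -1.
deg f ≤ -1 is impossible — no certificate.

No — negative degree bound, so no certificate f.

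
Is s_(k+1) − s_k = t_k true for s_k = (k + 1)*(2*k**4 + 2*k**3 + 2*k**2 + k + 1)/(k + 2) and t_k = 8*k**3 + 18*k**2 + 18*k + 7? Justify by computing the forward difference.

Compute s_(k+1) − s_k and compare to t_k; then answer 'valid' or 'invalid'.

Invalid: residual (-6*k**4 - 32*k**3 - 52*k**2 - 42*k - 13)/(k**2 + 5*k + 6) ≠ 0.

s_(k+1) = (2*k**5 + 14*k**4 + 40*k**3 + 59*k**2 + 46*k + 16)/(k + 3)
s_(k+1) − s_k = (8*k**5 + 52*k**4 + 124*k**3 + 153*k**2 + 101*k + 29)/(k**2 + 5*k + 6)
(s_(k+1) − s_k) − t_k = (-6*k**4 - 32*k**3 - 52*k**2 - 42*k - 13)/(k**2 + 5*k + 6)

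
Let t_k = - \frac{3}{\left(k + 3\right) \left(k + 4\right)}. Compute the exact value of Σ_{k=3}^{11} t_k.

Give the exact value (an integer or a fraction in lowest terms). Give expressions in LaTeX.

Ratio r(k) = (k + 3)/(k + 5).
Take A(k)=k + 3, B(k)=k + 5, C(k)=1.
Key eq: (k + 3)·f(k+1) = (k + 4)·f(k) + (1).
Bound: deg f ≤ 1.
Coefficient equations give f(k) = k/3.
Get s_k = R·t_k = -k/(k + 3) with R(k) = B(k−1)f(k)/C(k) = k*(k + 4)/3.
Check: Δs_k = -3/(k**2 + 7*k + 12). ✓
Sum = s_(12) − s_(3); s_(12) = -4/5, s_(3) = -1/2 ⇒ -3/10.

Σ = -3/10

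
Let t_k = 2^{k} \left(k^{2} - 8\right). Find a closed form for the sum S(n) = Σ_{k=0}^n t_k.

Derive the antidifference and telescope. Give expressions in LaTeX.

Ratio r(k) = 2*((k + 1)**2 - 8)/(k**2 - 8).
Normal form (A,B,C) = (2, 1, k**2 - 8).
f must satisfy (2)·f(k+1) − (1)·f(k) = k**2 - 8.
Degrees (0,0,2) ⇒ d ≤ 2.
Match coefficients ⇒ f(k) = k**2 - 4*k - 2.
Then R = B(k−1)f/C = (k**2 - 4*k - 2)/(k**2 - 8), so s_k = R(k)·t_k = 2**k*(k**2 - 4*k - 2).
Δs = 2**k*(k**2 - 8), as required.
s_(n+1) = 2**(n + 1)*(n**2 - 2*n - 5) and s_(0) = -2, so S(n) = 2*2**n*n**2 - 4*2**n*n - 10*2**n + 2.

S(n) = 2 \cdot 2^{n} n^{2} - 4 \cdot 2^{n} n - 10 \cdot 2^{n} + 2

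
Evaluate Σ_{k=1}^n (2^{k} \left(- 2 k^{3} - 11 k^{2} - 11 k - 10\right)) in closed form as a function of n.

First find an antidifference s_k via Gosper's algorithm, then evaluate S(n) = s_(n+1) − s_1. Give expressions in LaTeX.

S(n) = - 4 \cdot 2^{n} n^{3} - 10 \cdot 2^{n} n^{2} - 14 \cdot 2^{n} n - 12 \cdot 2^{n} + 12

Ratio r(k) = 2*(2*k**3 + 17*k**2 + 39*k + 34)/(2*k**3 + 11*k**2 + 11*k + 10).
Take A(k)=2, B(k)=1, C(k)=k**3 + 11*k**2/2 + 11*k/2 + 5.
Key eq: (2)·f(k+1) = (1)·f(k) + (k**3 + 11*k**2/2 + 11*k/2 + 5).
Degrees (0,0,3) ⇒ d ≤ 3.
A polynomial solution: f(k) = (2*k + 1)*(k**2 - k + 2)/2.
Certificate R = B(k−1)f/C = (2*k + 1)*(k**2 - k + 2)/(2*k**3 + 11*k**2 + 11*k + 10) gives s_k = 2**k*(-2*k**3 + k**2 - 3*k - 2).
Verify: 2**k*(-2*k**3 - 11*k**2 - 11*k - 10) matches t_k.
Telescope: S(n) = s_(n+1) − s_(1) = 2**(n + 1)*(-2*n**3 - 5*n**2 - 7*n - 6) − (-12) = -4*2**n*n**3 - 10*2**n*n**2 - 14*2**n*n - 12*2**n + 12.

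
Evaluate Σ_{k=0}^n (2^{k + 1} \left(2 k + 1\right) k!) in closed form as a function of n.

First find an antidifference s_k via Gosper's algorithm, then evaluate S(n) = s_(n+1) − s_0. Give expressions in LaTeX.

S(n) = 4 \cdot 2^{n} \left(n + 1\right)! - 2

Ratio r(k) = 2*(k + 1)*(2*k + 3)/(2*k + 1).
Factor: A=2*k + 2; B=1; C=k + 1/2.
Need (2*k + 2)·f(k+1) − (1)·f(k) = k + 1/2.
d = 0 from the (1,0,1) case.
A polynomial solution: f(k) = 1/2.
Certificate R = B(k−1)f/C = 1/(2*k + 1) gives s_k = 2**(k + 1)*factorial(k).
Check: Δs_k = 2**(k + 1)*(2*k + 1)*factorial(k). ✓
Evaluate: s_(n+1) = 2**(n + 2)*factorial(n + 1); subtract s_(0) = 2 ⇒ S(n) = 4*2**n*factorial(n + 1) - 2.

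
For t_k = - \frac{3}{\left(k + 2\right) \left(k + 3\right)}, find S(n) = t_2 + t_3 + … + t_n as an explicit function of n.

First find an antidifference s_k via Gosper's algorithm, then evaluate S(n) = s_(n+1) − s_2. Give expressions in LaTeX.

The ratio is (k + 2)/(k + 4).
A = k + 2, B = k + 4, C = 1.
Need (k + 2)·f(k+1) − (k + 3)·f(k) = 1.
Degrees (1,1,0) ⇒ d ≤ 1.
Solving with deg f ≤ 1: f(k) = k/2.
R(k) = B(k−1)·f(k)/C(k) = k*(k + 3)/2; s_k = R·t_k = -3*k/(2*k + 4).
s_(k+1) − s_k = -3/(k**2 + 5*k + 6) = t_k.
Evaluate: s_(n+1) = 3*(-n - 1)/(2*(n + 3)); subtract s_(2) = -3/4 ⇒ S(n) = 3*(1 - n)/(4*(n + 3)).

S(n) = \frac{3 \left(1 - n\right)}{4 \left(n + 3\right)}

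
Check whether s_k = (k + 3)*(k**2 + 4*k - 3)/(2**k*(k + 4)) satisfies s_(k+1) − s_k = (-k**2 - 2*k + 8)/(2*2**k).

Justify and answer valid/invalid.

Invalid: residual (k**3 + 8*k**2 + 8*k - 38)/(2*2**k*(k**2 + 9*k + 20)) ≠ 0.

s_(k+1) = (k + 4)*(4*k + (k + 1)**2 + 1)/(2*2**k*(k + 5))
s_(k+1) − s_k = (-k**4 - 10*k**3 - 22*k**2 + 40*k + 122)/(2*2**k*(k**2 + 9*k + 20))
(s_(k+1) − s_k) − t_k = (k**3 + 8*k**2 + 8*k - 38)/(2*2**k*(k**2 + 9*k + 20))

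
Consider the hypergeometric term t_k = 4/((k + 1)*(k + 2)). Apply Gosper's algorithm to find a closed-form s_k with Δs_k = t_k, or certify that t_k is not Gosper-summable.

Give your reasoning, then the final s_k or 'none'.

t_(k+1)/t_k = (k + 1)/(k + 3).
Factor: A=k + 1; B=k + 3; C=1.
f must satisfy (k + 1)·f(k+1) − (k + 2)·f(k) = 1.
Degrees (1,1,0) ⇒ d ≤ 1.
Solving with deg f ≤ 1: f(k) = k.
Certificate R = B(k−1)f/C = k*(k + 2) gives s_k = 4*k/(k + 1).
Verify: 4/(k**2 + 3*k + 2) matches t_k.

s_k = 4*k/(k + 1)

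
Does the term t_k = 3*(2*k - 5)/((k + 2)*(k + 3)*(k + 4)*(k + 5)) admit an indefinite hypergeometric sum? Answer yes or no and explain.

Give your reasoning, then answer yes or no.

Step 1: r(k) = (k + 2)*(2*k - 3)/((k + 6)*(2*k - 5)).
A = k + 2, B = k + 6, C = k - 5/2.
f must satisfy (k + 2)·f(k+1) − (k + 5)·f(k) = k - 5/2.
Degrees (1,1,1) ⇒ d ≤ 3.
Coefficient equations give f(k) = -k*(k**2 + 9*k + 50)/48.
R(k) = B(k−1)·f(k)/C(k) = -k*(k + 5)*(k**2 + 9*k + 50)/(24*(2*k - 5)); s_k = R·t_k = k*(-k**2 - 9*k - 50)/(8*(k + 2)*(k + 3)*(k + 4)).
Check: Δs_k = 3*(2*k - 5)/(k**4 + 14*k**3 + 71*k**2 + 154*k + 120). ✓

Yes. s_k = k*(-k**2 - 9*k - 50)/(8*(k + 2)*(k + 3)*(k + 4)).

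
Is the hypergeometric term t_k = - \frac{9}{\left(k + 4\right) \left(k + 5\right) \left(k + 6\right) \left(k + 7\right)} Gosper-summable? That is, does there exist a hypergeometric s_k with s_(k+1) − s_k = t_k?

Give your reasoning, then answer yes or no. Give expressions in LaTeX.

Yes. s_k = \frac{k \left(- k^{2} - 15 k - 74\right)}{40 \left(k + 4\right) \left(k + 5\right) \left(k + 6\right)}.

The ratio is (k + 4)/(k + 8).
So A=k + 4 and B=k + 8, with C=1.
Need (k + 4)·f(k+1) − (k + 7)·f(k) = 1.
Bound: deg f ≤ 3.
Coefficient equations give f(k) = k*(k**2 + 15*k + 74)/360.
Certificate R = B(k−1)f/C = k*(k + 7)*(k**2 + 15*k + 74)/360 gives s_k = k*(-k**2 - 15*k - 74)/(40*(k + 4)*(k + 5)*(k + 6)).
Verify: -9/(k**4 + 22*k**3 + 179*k**2 + 638*k + 840) matches t_k.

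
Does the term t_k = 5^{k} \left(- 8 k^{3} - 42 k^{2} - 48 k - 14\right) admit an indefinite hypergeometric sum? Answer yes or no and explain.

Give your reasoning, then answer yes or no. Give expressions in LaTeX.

t_(k+1)/t_k = 5*(4*k**3 + 33*k**2 + 78*k + 56)/(4*k**3 + 21*k**2 + 24*k + 7).
A = 5, B = 1, C = k**3 + 21*k**2/4 + 6*k + 7/4.
f must satisfy (5)·f(k+1) − (1)·f(k) = k**3 + 21*k**2/4 + 6*k + 7/4.
d = 3 from the (0,0,3) case.
A polynomial solution: f(k) = (2*k**3 + 3*k**2 - 3*k + 1)/8.
So s_k = (B(k−1)f/C)·t_k = ((2*k**3 + 3*k**2 - 3*k + 1)/(2*(k + 1)*(4*k**2 + 17*k + 7)))·t_k = 5**k*(-2*k**3 - 3*k**2 + 3*k - 1).
s_(k+1) − s_k = 5**k*(-8*k**3 - 42*k**2 - 48*k - 14) = t_k.

Yes. s_k = 5^{k} \left(- 2 k^{3} - 3 k^{2} + 3 k - 1\right).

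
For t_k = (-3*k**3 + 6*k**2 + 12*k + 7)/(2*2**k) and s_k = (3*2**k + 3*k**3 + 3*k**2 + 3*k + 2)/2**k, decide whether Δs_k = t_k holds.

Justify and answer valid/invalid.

s_(k+1) = (6*2**k + 3*k**3 + 12*k**2 + 18*k + 11)/(2*2**k)
s_(k+1) − s_k = (-3*k**3 + 6*k**2 + 12*k + 7)/(2*2**k)
(s_(k+1) − s_k) − t_k = 0

valid (s_(k+1) − s_k reduces to t_k)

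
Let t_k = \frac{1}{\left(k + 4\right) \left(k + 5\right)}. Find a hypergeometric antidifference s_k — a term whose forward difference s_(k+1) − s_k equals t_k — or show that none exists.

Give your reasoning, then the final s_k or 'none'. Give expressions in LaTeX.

s_k = \frac{k}{4 \left(k + 4\right)}

The ratio is (k + 4)/(k + 6).
A = k + 4, B = k + 6, C = 1.
f must satisfy (k + 4)·f(k+1) − (k + 5)·f(k) = 1.
Degrees (1,1,0) ⇒ d ≤ 1.
A polynomial solution: f(k) = k/4.
Get s_k = R·t_k = k/(4*(k + 4)) with R(k) = B(k−1)f(k)/C(k) = k*(k + 5)/4.
Δs = 1/(k**2 + 9*k + 20), as required.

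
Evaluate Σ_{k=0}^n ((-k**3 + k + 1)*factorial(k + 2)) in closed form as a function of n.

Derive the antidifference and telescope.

The ratio is (k + 3)*(k - (k + 1)**3 + 2)/(-k**3 + k + 1).
So A=k + 3 and B=1, with C=k**3 - k - 1.
Set up (k + 3)·f(k+1) − (1)·f(k) − (k**3 - k - 1) = 0.
deg f ≤ 2 (via 1,0,3).
Solve for f: f(k) = (k - 2)**2 (degree 2 ≤ 2).
R(k) = B(k−1)·f(k)/C(k) = (k - 2)**2/(k**3 - k - 1); s_k = R·t_k = -(k - 2)**2*factorial(k + 2).
Δs = (-k**3 + k + 1)*factorial(k + 2), as required.
Σ_(k=0)^n t_k = s_(n+1) − s_(0) = (-(n - 1)**2*factorial(n + 3)) − (-8), i.e. -n**5*factorial(n) - 4*n**4*factorial(n) + 10*n**2*factorial(n) + n*factorial(n) - 6*factorial(n) + 8.

S(n) = -n**5*factorial(n) - 4*n**4*factorial(n) + 10*n**2*factorial(n) + n*factorial(n) - 6*factorial(n) + 8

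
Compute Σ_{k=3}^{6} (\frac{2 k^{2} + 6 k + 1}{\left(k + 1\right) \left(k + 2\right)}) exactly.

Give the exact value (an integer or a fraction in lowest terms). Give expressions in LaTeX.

Σ = 61/8

Compute t_(k+1)/t_k: get (k + 1)*(6*k + 2*(k + 1)**2 + 7)/((k + 3)*(2*k**2 + 6*k + 1)).
Normal form (A,B,C) = (k + 1, k + 3, k**2 + 3*k + 1/2).
Solve (k + 1)·f(k+1) − (k + 2)·f(k) = k**2 + 3*k + 1/2.
Bound: deg f ≤ 2.
Solve for f: f(k) = k*(2*k - 1)/2 (degree 2 ≤ 2).
Get s_k = R·t_k = k*(2*k - 1)/(k + 1) with R(k) = B(k−1)f(k)/C(k) = k*(k + 2)*(2*k - 1)/(2*k**2 + 6*k + 1).
Δs = (2*k**2 + 6*k + 1)/(k**2 + 3*k + 2), as required.
Telescoping: Σ = s_(7) − s_(3) = 91/8 − (15/4) = 61/8.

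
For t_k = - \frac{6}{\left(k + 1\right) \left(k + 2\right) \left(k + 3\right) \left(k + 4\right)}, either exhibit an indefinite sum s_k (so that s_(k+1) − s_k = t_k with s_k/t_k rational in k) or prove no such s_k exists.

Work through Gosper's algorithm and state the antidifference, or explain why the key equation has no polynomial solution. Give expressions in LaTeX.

s_k = \frac{k \left(- k^{2} - 6 k - 11\right)}{3 \left(k + 1\right) \left(k + 2\right) \left(k + 3\right)}

Step 1: r(k) = (k + 1)/(k + 5).
Factor: A=k + 1; B=k + 5; C=1.
Solve (k + 1)·f(k+1) − (k + 4)·f(k) = 1.
Degrees (1,1,0) ⇒ d ≤ 3.
Coefficient equations give f(k) = k*(k**2 + 6*k + 11)/18.
R(k) = B(k−1)·f(k)/C(k) = k*(k + 4)*(k**2 + 6*k + 11)/18; s_k = R·t_k = k*(-k**2 - 6*k - 11)/(3*(k + 1)*(k + 2)*(k + 3)).
Check: Δs_k = -6/(k**4 + 10*k**3 + 35*k**2 + 50*k + 24). ✓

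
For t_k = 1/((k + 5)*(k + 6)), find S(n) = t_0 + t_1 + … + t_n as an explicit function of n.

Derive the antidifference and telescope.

S(n) = (n + 1)/(5*(n + 6))

Ratio r(k) = (k + 5)/(k + 7).
A = k + 5, B = k + 7, C = 1.
Key eq: (k + 5)·f(k+1) = (k + 6)·f(k) + (1).
d = 1 from the (1,1,0) case.
Solve for f: f(k) = k/5 (degree 1 ≤ 1).
So s_k = (B(k−1)f/C)·t_k = (k*(k + 6)/5)·t_k = k/(5*(k + 5)).
s_(k+1) − s_k = 1/(k**2 + 11*k + 30) = t_k.
Telescope: S(n) = s_(n+1) − s_(0) = (n + 1)/(5*(n + 6)) − (0) = (n + 1)/(5*(n + 6)).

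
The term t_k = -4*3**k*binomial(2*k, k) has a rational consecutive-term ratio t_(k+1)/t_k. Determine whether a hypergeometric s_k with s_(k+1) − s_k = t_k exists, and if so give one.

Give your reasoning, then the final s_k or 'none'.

The ratio is 6*(2*k + 1)/(k + 1).
Take A(k)=12*k + 6, B(k)=k + 1, C(k)=1.
f must satisfy (12*k + 6)·f(k+1) − (k)·f(k) = 1.
Bound: deg f ≤ -1.
d = -1 < 0 ⇒ no nonzero polynomial f; not summable.

not Gosper-summable; s_k does not exist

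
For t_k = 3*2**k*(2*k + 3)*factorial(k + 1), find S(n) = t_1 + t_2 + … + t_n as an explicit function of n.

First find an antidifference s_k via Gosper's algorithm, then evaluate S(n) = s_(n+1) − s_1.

Ratio r(k) = 2*(k + 2)*(2*k + 5)/(2*k + 3).
Factor: A=2*k + 4; B=1; C=k + 3/2.
Key eq: (2*k + 4)·f(k+1) = (1)·f(k) + (k + 3/2).
Degrees (1,0,1) ⇒ d ≤ 0.
A polynomial solution: f(k) = 1/2.
Get s_k = R·t_k = 3*2**k*factorial(k + 1) with R(k) = B(k−1)f(k)/C(k) = 1/(2*k + 3).
Verify: 3*2**k*(2*k + 3)*factorial(k + 1) matches t_k.
Σ_(k=1)^n t_k = s_(n+1) − s_(1) = (6*2**n*factorial(n + 2)) − (12), i.e. 6*2**n*factorial(n + 2) - 12.

S(n) = 6*2**n*factorial(n + 2) - 12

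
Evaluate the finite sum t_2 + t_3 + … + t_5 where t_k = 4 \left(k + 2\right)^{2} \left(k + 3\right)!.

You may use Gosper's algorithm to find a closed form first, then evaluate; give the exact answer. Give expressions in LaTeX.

Σ = 8708160

Compute t_(k+1)/t_k: get (k + 3)**2*(k + 4)/(k + 2)**2.
So A=k + 4 and B=1, with C=k**2 + 4*k + 4.
Key eq: (k + 4)·f(k+1) = (1)·f(k) + (k**2 + 4*k + 4).
Degrees (1,0,2) ⇒ d ≤ 1.
Match coefficients ⇒ f(k) = k.
Get s_k = R·t_k = 4*k*factorial(k + 3) with R(k) = B(k−1)f(k)/C(k) = k/(k + 2)**2.
s_(k+1) − s_k = 4*(k + 2)**2*factorial(k + 3) = t_k.
Evaluate s at k=6 and k=2: 8709120 and 960; difference 8708160.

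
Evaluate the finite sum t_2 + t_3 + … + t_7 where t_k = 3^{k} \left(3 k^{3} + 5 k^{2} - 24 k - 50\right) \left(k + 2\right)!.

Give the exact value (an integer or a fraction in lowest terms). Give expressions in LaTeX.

Σ = 857108046096

Compute t_(k+1)/t_k: get 3*(3*k**4 + 23*k**3 + 37*k**2 - 81*k - 198)/(3*k**3 + 5*k**2 - 24*k - 50).
Factor: A=3*k + 9; B=1; C=k**3 + 5*k**2/3 - 8*k - 50/3.
f must satisfy (3*k + 9)·f(k+1) − (1)·f(k) = k**3 + 5*k**2/3 - 8*k - 50/3.
deg f ≤ 2 (via 1,0,3).
Solve for f: f(k) = (k - 4)*(k + 1)/3 (degree 2 ≤ 2).
R(k) = B(k−1)·f(k)/C(k) = (k - 4)*(k + 1)/(3*k**3 + 5*k**2 - 24*k - 50); s_k = R·t_k = 3**k*(k - 4)*(k + 1)*factorial(k + 2).
Δs = 3**k*(3*k**3 + 5*k**2 - 24*k - 50)*factorial(k + 2), as required.
Telescoping: Σ = s_(8) − s_(2) = 857108044800 − (-1296) = 857108046096.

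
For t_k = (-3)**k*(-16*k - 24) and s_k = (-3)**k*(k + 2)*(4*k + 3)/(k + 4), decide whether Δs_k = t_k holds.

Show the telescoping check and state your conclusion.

s_(k+1) = (-3)**(k + 1)*(k + 3)*(4*k + 7)/(k + 5)
s_(k+1) − s_k = (-3)**k*(-16*k**3 - 136*k**2 - 352*k - 282)/(k**2 + 9*k + 20)
(s_(k+1) − s_k) − t_k = (-3)**k*(32*k**2 + 184*k + 198)/(k**2 + 9*k + 20)

Invalid: residual (-3)**k*(32*k**2 + 184*k + 198)/(k**2 + 9*k + 20) ≠ 0.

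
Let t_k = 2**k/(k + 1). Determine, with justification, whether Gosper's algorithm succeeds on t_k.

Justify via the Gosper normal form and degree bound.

No; the degree bound rules out any f.

The ratio is 2*(k + 1)/(k + 2).
So A=2*k + 2 and B=k + 2, with C=1.
Need (2*k + 2)·f(k+1) − (k + 1)·f(k) = 1.
Degrees (1,1,0) ⇒ d ≤ -1.
deg f ≤ -1 is impossible — no certificate.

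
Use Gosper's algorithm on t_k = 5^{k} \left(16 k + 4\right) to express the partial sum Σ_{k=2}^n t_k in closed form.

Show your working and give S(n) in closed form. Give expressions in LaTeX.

S(n) = 20 \cdot 5^{n} n - 100

Ratio r(k) = 5*(4*k + 5)/(4*k + 1).
Normal form (A,B,C) = (5, 1, k + 1/4).
Set up (5)·f(k+1) − (1)·f(k) − (k + 1/4) = 0.
d = 1 from the (0,0,1) case.
A polynomial solution: f(k) = (k - 1)/4.
Then R = B(k−1)f/C = (k - 1)/(4*k + 1), so s_k = R(k)·t_k = 4*5**k*(k - 1).
Δs = 5**k*(16*k + 4), as required.
Telescope: S(n) = s_(n+1) − s_(2) = 20*5**n*n − (100) = 20*5**n*n - 100.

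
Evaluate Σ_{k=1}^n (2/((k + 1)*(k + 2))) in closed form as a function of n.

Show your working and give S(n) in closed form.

Ratio r(k) = (k + 1)/(k + 3).
A = k + 1, B = k + 3, C = 1.
Key eq: (k + 1)·f(k+1) = (k + 2)·f(k) + (1).
d = 1 from the (1,1,0) case.
Solving with deg f ≤ 1: f(k) = k.
Then R = B(k−1)f/C = k*(k + 2), so s_k = R(k)·t_k = 2*k/(k + 1).
Δs = 2/(k**2 + 3*k + 2), as required.
s_(n+1) = 2*(n + 1)/(n + 2) and s_(1) = 1, so S(n) = n/(n + 2).

S(n) = n/(n + 2)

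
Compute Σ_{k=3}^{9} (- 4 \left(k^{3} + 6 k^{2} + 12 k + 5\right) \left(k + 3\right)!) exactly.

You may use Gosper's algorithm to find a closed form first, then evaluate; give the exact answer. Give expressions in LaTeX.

Σ = -2714981037120

Compute t_(k+1)/t_k: get (k**4 + 13*k**3 + 63*k**2 + 132*k + 96)/(k**3 + 6*k**2 + 12*k + 5).
Gosper form: A/B · C(k+1)/C(k) with A=k + 4, B=1, C=k**3 + 6*k**2 + 12*k + 5.
f must satisfy (k + 4)·f(k+1) − (1)·f(k) = k**3 + 6*k**2 + 12*k + 5.
Degrees (1,0,3) ⇒ d ≤ 2.
Solving with deg f ≤ 2: f(k) = k**2 + k - 1.
So s_k = (B(k−1)f/C)·t_k = ((k**2 + k - 1)/(k**3 + 6*k**2 + 12*k + 5))·t_k = -4*(k**2 + k - 1)*factorial(k + 3).
Verify: -4*(k**3 + 6*k**2 + 12*k + 5)*factorial(k + 3) matches t_k.
Telescoping: Σ = s_(10) − s_(3) = -2714981068800 − (-31680) = -2714981037120.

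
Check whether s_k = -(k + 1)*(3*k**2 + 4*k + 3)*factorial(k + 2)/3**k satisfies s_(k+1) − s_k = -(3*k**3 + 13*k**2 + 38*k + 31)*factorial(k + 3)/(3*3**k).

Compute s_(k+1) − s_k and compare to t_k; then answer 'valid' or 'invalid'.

Invalid: residual 2*(k + 1)*(3*k**2 + 7*k + 21)*factorial(k + 2)/(3*3**k) ≠ 0.

s_(k+1) = -(k + 2)*(3*k**2 + 10*k + 10)*factorial(k + 3)/(3*3**k)
s_(k+1) − s_k = -(3*k**4 + 16*k**3 + 57*k**2 + 89*k + 51)*factorial(k + 2)/(3*3**k)
(s_(k+1) − s_k) − t_k = 2*(k + 1)*(3*k**2 + 7*k + 21)*factorial(k + 2)/(3*3**k)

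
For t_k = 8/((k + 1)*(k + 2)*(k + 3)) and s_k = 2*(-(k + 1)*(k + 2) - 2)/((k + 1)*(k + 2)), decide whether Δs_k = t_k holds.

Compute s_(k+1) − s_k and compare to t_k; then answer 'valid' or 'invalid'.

valid; difference matches t_k

s_(k+1) = 2*(-(k + 2)*(k + 3) - 2)/((k + 2)*(k + 3))
s_(k+1) − s_k = 8/(k**3 + 6*k**2 + 11*k + 6)
(s_(k+1) − s_k) − t_k = 0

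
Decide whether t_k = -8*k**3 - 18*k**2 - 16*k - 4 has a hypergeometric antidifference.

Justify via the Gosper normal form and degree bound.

The ratio is (4*k**3 + 21*k**2 + 38*k + 23)/(4*k**3 + 9*k**2 + 8*k + 2).
So A=1 and B=1, with C=k**3 + 9*k**2/4 + 2*k + 1/2.
Solve (1)·f(k+1) − (1)·f(k) = k**3 + 9*k**2/4 + 2*k + 1/2.
From deg A=0, deg B=0, deg C=3: d=4.
Solving with deg f ≤ 4: f(k) = k*(2*k**3 + 2*k**2 + k - 1)/8.
Then R = B(k−1)f/C = k*(2*k**3 + 2*k**2 + k - 1)/(2*(4*k**3 + 9*k**2 + 8*k + 2)), so s_k = R(k)·t_k = k*(-2*k**3 - 2*k**2 - k + 1).
Check: Δs_k = -8*k**3 - 18*k**2 - 16*k - 4. ✓

Yes. s_k = k*(-2*k**3 - 2*k**2 - k + 1).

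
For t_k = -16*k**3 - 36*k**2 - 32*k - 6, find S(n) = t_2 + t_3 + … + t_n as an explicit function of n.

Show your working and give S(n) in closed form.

S(n) = -4*n**4 - 20*n**3 - 38*n**2 - 28*n + 90

Step 1: r(k) = (8*k**3 + 42*k**2 + 76*k + 45)/(8*k**3 + 18*k**2 + 16*k + 3).
Factor: A=1; B=1; C=k**3 + 9*k**2/4 + 2*k + 3/8.
Need (1)·f(k+1) − (1)·f(k) = k**3 + 9*k**2/4 + 2*k + 3/8.
Bound: deg f ≤ 4.
Solve for f: f(k) = k*(2*k**3 + 2*k**2 + k - 2)/8 (degree 4 ≤ 4).
R(k) = B(k−1)·f(k)/C(k) = k*(2*k**3 + 2*k**2 + k - 2)/((4*k + 1)*(2*k**2 + 4*k + 3)); s_k = R·t_k = 2*k*(-2*k**3 - 2*k**2 - k + 2).
Check: Δs_k = -16*k**3 - 36*k**2 - 32*k - 6. ✓
s_(n+1) = -4*n**4 - 20*n**3 - 38*n**2 - 28*n - 6 and s_(2) = -96, so S(n) = -4*n**4 - 20*n**3 - 38*n**2 - 28*n + 90.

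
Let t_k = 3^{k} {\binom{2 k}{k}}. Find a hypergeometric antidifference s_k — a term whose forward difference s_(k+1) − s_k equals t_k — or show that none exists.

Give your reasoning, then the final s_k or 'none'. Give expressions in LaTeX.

none (Gosper's algorithm certifies no s_k)

r(k) = 6*(2*k + 1)/(k + 1) after simplifying.
Gosper form: A/B · C(k+1)/C(k) with A=12*k + 6, B=k + 1, C=1.
Solve (12*k + 6)·f(k+1) − (k)·f(k) = 1.
Degrees (1,1,0) ⇒ d ≤ -1.
deg f ≤ -1 is impossible — no certificate.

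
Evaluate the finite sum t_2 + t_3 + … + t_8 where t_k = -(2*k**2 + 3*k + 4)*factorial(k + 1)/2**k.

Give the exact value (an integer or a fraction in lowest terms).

Σ = -269310

Compute t_(k+1)/t_k: get (k + 2)*(3*k + 2*(k + 1)**2 + 7)/(2*(2*k**2 + 3*k + 4)).
Take A(k)=k/2 + 1, B(k)=1, C(k)=k**2 + 3*k/2 + 2.
Key eq: (k/2 + 1)·f(k+1) = (1)·f(k) + (k**2 + 3*k/2 + 2).
deg f ≤ 1 (via 1,0,2).
A polynomial solution: f(k) = 2*k + 1.
R(k) = B(k−1)·f(k)/C(k) = 2*(2*k + 1)/(2*k**2 + 3*k + 4); s_k = R·t_k = -2**(1 - k)*(2*k + 1)*factorial(k + 1).
Δs = -(2*k**2 + 3*k + 4)*factorial(k + 1)/2**k, as required.
Evaluate s at k=9 and k=2: -269325 and -15; difference -269310.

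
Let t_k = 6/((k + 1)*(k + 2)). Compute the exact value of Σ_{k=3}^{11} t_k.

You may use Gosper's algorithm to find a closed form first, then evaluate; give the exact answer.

Σ = 27/26

t_(k+1)/t_k = (k + 1)/(k + 3).
So A=k + 1 and B=k + 3, with C=1.
Need (k + 1)·f(k+1) − (k + 2)·f(k) = 1.
Degrees (1,1,0) ⇒ d ≤ 1.
Coefficient equations give f(k) = k.
R(k) = B(k−1)·f(k)/C(k) = k*(k + 2); s_k = R·t_k = 6*k/(k + 1).
Verify: 6/(k**2 + 3*k + 2) matches t_k.
Telescoping: Σ = s_(12) − s_(3) = 72/13 − (9/2) = 27/26.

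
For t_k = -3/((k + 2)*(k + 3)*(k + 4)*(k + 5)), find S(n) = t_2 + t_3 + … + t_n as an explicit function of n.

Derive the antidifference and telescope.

t_(k+1)/t_k = (k + 2)/(k + 6).
So A=k + 2 and B=k + 6, with C=1.
Set up (k + 2)·f(k+1) − (k + 5)·f(k) − (1) = 0.
From deg A=1, deg B=1, deg C=0: d=3.
A polynomial solution: f(k) = k*(k**2 + 9*k + 26)/72.
Get s_k = R·t_k = k*(-k**2 - 9*k - 26)/(24*(k + 2)*(k + 3)*(k + 4)) with R(k) = B(k−1)f(k)/C(k) = k*(k + 5)*(k**2 + 9*k + 26)/72.
Check: Δs_k = -3/(k**4 + 14*k**3 + 71*k**2 + 154*k + 120). ✓
s_(n+1) = (-n**3 - 12*n**2 - 47*n - 36)/(24*(n**3 + 12*n**2 + 47*n + 60)) and s_(2) = -1/30, so S(n) = (-n**3 - 12*n**2 - 47*n + 60)/(120*(n**3 + 12*n**2 + 47*n + 60)).

S(n) = (-n**3 - 12*n**2 - 47*n + 60)/(120*(n**3 + 12*n**2 + 47*n + 60))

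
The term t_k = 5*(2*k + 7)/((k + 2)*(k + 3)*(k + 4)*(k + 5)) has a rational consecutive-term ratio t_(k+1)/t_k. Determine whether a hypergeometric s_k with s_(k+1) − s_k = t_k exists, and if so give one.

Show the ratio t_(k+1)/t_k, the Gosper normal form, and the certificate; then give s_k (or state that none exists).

s_k = 5*k*(k + 6)/(8*(k**2 + 6*k + 8))

r(k) = (k + 2)*(2*k + 9)/((k + 6)*(2*k + 7)) after simplifying.
Normal form (A,B,C) = (k + 2, k + 6, k + 7/2).
Need (k + 2)·f(k+1) − (k + 5)·f(k) = k + 7/2.
d = 3 from the (1,1,1) case.
Solving with deg f ≤ 3: f(k) = k*(k + 3)*(k + 6)/16.
Then R = B(k−1)f/C = k*(k + 3)*(k + 5)*(k + 6)/(8*(2*k + 7)), so s_k = R(k)·t_k = 5*k*(k + 6)/(8*(k**2 + 6*k + 8)).
Check: Δs_k = 5*(2*k + 7)/(k**4 + 14*k**3 + 71*k**2 + 154*k + 120). ✓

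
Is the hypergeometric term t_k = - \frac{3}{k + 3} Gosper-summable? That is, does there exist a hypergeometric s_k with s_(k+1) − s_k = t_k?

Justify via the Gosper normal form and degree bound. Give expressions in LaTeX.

No — t_k has no hypergeometric antidifference.

The ratio is (k + 3)/(k + 4).
Take A(k)=k + 3, B(k)=k + 4, C(k)=1.
Solve (k + 3)·f(k+1) − (k + 3)·f(k) = 1.
From deg A=1, deg B=1, deg C=0: d=0.
f = c0 ⇒ A·f(k+1) − B(k−1)·f(k) − C = -1. The system {-1 = 0} is inconsistent; no antidifference.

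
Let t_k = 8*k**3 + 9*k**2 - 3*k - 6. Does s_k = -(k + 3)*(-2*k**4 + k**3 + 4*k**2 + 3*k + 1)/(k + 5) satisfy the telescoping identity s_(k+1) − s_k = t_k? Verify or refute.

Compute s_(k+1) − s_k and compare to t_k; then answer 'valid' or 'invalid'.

s_(k+1) = (2*k**5 + 15*k**4 + 33*k**3 + 14*k**2 - 31*k - 28)/(k + 6)
s_(k+1) − s_k = (8*k**5 + 85*k**4 + 236*k**3 + 139*k**2 - 120*k - 122)/(k**2 + 11*k + 30)
(s_(k+1) − s_k) − t_k = 2*(-6*k**4 - 50*k**3 - 46*k**2 + 18*k + 29)/(k**2 + 11*k + 30)

Invalid: residual 2*(-6*k**4 - 50*k**3 - 46*k**2 + 18*k + 29)/(k**2 + 11*k + 30) ≠ 0.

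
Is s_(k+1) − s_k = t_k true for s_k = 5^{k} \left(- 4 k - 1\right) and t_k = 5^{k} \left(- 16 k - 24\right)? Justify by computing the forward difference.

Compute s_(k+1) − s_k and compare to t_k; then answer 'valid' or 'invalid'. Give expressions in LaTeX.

valid; difference matches t_k

s_(k+1) = 5**(k + 1)*(-4*k - 5)
s_(k+1) − s_k = 5**k*(-16*k - 24)
(s_(k+1) − s_k) − t_k = 0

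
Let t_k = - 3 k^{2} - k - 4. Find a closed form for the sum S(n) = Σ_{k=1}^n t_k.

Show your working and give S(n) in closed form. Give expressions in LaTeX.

S(n) = n \left(- n^{2} - 2 n - 5\right)

Compute t_(k+1)/t_k: get (k + 3*(k + 1)**2 + 5)/(3*k**2 + k + 4).
Take A(k)=1, B(k)=1, C(k)=k**2 + k/3 + 4/3.
Need (1)·f(k+1) − (1)·f(k) = k**2 + k/3 + 4/3.
deg f ≤ 3 (via 0,0,2).
A polynomial solution: f(k) = k*(k**2 - k + 4)/3.
So s_k = (B(k−1)f/C)·t_k = (k*(k**2 - k + 4)/(3*k**2 + k + 4))·t_k = k*(-k**2 + k - 4).
Δs = -3*k**2 - k - 4, as required.
Σ_(k=1)^n t_k = s_(n+1) − s_(1) = (-n**3 - 2*n**2 - 5*n - 4) − (-4), i.e. n*(-n**2 - 2*n - 5).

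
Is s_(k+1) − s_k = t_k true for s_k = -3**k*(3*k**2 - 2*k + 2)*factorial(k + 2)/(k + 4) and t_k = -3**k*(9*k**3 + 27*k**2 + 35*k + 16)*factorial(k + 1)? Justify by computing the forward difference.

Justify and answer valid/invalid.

Invalid: residual 2*3**k*(9*k**4 + 63*k**3 + 140*k**2 + 158*k + 62)*factorial(k + 1)/((k + 4)*(k + 5)) ≠ 0.

s_(k+1) = -3**(k + 1)*(3*k**2 + 4*k + 3)*factorial(k + 3)/(k + 5)
s_(k+1) − s_k = -3**k*(9*k**4 + 72*k**3 + 188*k**2 + 215*k + 98)*factorial(k + 2)/((k + 4)*(k + 5))
(s_(k+1) − s_k) − t_k = 2*3**k*(9*k**4 + 63*k**3 + 140*k**2 + 158*k + 62)*factorial(k + 1)/((k + 4)*(k + 5))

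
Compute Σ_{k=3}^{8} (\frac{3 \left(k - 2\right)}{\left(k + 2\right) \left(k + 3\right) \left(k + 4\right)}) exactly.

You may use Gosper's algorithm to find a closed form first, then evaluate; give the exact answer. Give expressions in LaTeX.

Σ = 21/220

t_(k+1)/t_k = (k - 1)*(k + 2)/((k - 2)*(k + 5)).
Normal form (A,B,C) = (k + 2, k + 5, k - 2).
Key eq: (k + 2)·f(k+1) = (k + 4)·f(k) + (k - 2).
deg f ≤ 2 (via 1,1,1).
Match coefficients ⇒ f(k) = -k.
Certificate R = B(k−1)f/C = -k*(k + 4)/(k - 2) gives s_k = -3*k/((k + 2)*(k + 3)).
Check: Δs_k = 3*(k - 2)/(k**3 + 9*k**2 + 26*k + 24). ✓
Evaluate s at k=9 and k=3: -9/44 and -3/10; difference 21/220.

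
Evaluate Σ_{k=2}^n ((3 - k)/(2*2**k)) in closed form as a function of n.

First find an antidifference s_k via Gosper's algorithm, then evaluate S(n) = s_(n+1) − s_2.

Compute t_(k+1)/t_k: get (k - 2)/(2*(k - 3)).
So A=1/2 and B=1, with C=k - 3.
Key eq: (1/2)·f(k+1) = (1)·f(k) + (k - 3).
Degrees (0,0,1) ⇒ d ≤ 1.
Match coefficients ⇒ f(k) = -2*(k - 2).
Get s_k = R·t_k = (k - 2)/2**k with R(k) = B(k−1)f(k)/C(k) = -2*(k - 2)/(k - 3).
Verify: (3 - k)/(2*2**k) matches t_k.
Telescope: S(n) = s_(n+1) − s_(2) = 2**(-n - 1)*(n - 1) − (0) = 2**(-n - 1)*(n - 1).

S(n) = 2**(-n - 1)*(n - 1)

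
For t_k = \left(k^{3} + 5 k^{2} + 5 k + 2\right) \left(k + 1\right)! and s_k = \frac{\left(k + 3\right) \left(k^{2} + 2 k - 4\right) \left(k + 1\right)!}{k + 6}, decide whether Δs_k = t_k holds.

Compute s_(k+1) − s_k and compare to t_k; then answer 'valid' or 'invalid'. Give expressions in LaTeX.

Invalid: residual - \frac{3 \left(k^{4} + 11 k^{3} + 34 k^{2} + 30 k + 16\right) \left(k + 1\right)!}{\left(k + 6\right) \left(k + 7\right)} ≠ 0.

s_(k+1) = (k + 4)*(k**2 + 4*k - 1)*factorial(k + 2)/(k + 7)
s_(k+1) − s_k = (k + 1)*(k**4 + 14*k**3 + 65*k**2 + 110*k + 36)*factorial(k + 1)/((k + 6)*(k + 7))
(s_(k+1) − s_k) − t_k = -3*(k**4 + 11*k**3 + 34*k**2 + 30*k + 16)*factorial(k + 1)/((k + 6)*(k + 7))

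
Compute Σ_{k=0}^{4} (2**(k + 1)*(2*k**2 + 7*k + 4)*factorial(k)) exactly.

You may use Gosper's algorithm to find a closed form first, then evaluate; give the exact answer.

r(k) = 2*(2*k**3 + 13*k**2 + 24*k + 13)/(2*k**2 + 7*k + 4) after simplifying.
Normal form (A,B,C) = (2*k + 2, 1, k**2 + 7*k/2 + 2).
f must satisfy (2*k + 2)·f(k+1) − (1)·f(k) = k**2 + 7*k/2 + 2.
Degrees (1,0,2) ⇒ d ≤ 1.
Solving with deg f ≤ 1: f(k) = (k + 2)/2.
Certificate R = B(k−1)f/C = (k + 2)/(2*k**2 + 7*k + 4) gives s_k = 2**(k + 1)*(k + 2)*factorial(k).
Check: Δs_k = 2**(k + 1)*(2*k**2 + 7*k + 4)*factorial(k). ✓
Sum = s_(5) − s_(0); s_(5) = 53760, s_(0) = 4 ⇒ 53756.

Σ = 53756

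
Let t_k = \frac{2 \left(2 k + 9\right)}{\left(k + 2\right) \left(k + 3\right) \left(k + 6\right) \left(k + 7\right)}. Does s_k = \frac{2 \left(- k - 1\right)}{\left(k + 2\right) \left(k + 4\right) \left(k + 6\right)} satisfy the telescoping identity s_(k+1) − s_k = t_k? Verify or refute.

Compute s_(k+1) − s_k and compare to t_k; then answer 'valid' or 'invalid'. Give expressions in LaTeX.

s_(k+1) = 2*(-k - 2)/((k + 3)*(k + 5)*(k + 7))
s_(k+1) − s_k = 2*(2*k**3 + 18*k**2 + 40*k + 9)/(k**6 + 27*k**5 + 295*k**4 + 1665*k**3 + 5104*k**2 + 8028*k + 5040)
(s_(k+1) − s_k) − t_k = 18*(-k**2 - 9*k - 19)/(k**6 + 27*k**5 + 295*k**4 + 1665*k**3 + 5104*k**2 + 8028*k + 5040)

Invalid: residual \frac{18 \left(- k^{2} - 9 k - 19\right)}{k^{6} + 27 k^{5} + 295 k^{4} + 1665 k^{3} + 5104 k^{2} + 8028 k + 5040} ≠ 0.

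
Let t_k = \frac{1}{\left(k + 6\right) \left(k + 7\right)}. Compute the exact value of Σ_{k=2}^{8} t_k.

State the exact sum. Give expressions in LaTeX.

Σ = 7/120

Compute t_(k+1)/t_k: get (k + 6)/(k + 8).
So A=k + 6 and B=k + 8, with C=1.
Solve (k + 6)·f(k+1) − (k + 7)·f(k) = 1.
Degrees (1,1,0) ⇒ d ≤ 1.
Coefficient equations give f(k) = k/6.
R(k) = B(k−1)·f(k)/C(k) = k*(k + 7)/6; s_k = R·t_k = k/(6*(k + 6)).
s_(k+1) − s_k = 1/(k**2 + 13*k + 42) = t_k.
Sum = s_(9) − s_(2); s_(9) = 1/10, s_(2) = 1/24 ⇒ 7/120.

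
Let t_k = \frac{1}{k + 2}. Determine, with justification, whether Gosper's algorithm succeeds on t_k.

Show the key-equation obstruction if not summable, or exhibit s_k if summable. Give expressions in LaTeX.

No — t_k has no hypergeometric antidifference.

The ratio is (k + 2)/(k + 3).
Normal form (A,B,C) = (k + 2, k + 3, 1).
Solve (k + 2)·f(k+1) − (k + 2)·f(k) = 1.
From deg A=1, deg B=1, deg C=0: d=0.
f = c0 ⇒ A·f(k+1) − B(k−1)·f(k) − C = -1. The system {-1 = 0} is inconsistent; no antidifference.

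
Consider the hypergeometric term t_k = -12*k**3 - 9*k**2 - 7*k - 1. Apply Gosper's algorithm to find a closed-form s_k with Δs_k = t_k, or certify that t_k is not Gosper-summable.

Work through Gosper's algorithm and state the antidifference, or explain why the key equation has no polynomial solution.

t_(k+1)/t_k = (12*k**3 + 45*k**2 + 61*k + 29)/(12*k**3 + 9*k**2 + 7*k + 1).
Gosper form: A/B · C(k+1)/C(k) with A=1, B=1, C=k**3 + 3*k**2/4 + 7*k/12 + 1/12.
Key eq: (1)·f(k+1) = (1)·f(k) + (k**3 + 3*k**2/4 + 7*k/12 + 1/12).
d = 4 from the (0,0,3) case.
Solve for f: f(k) = k*(3*k**3 - 3*k**2 + 2*k - 1)/12 (degree 4 ≤ 4).
R(k) = B(k−1)·f(k)/C(k) = k*(3*k**3 - 3*k**2 + 2*k - 1)/(12*k**3 + 9*k**2 + 7*k + 1); s_k = R·t_k = k*(-3*k**3 + 3*k**2 - 2*k + 1).
s_(k+1) − s_k = -12*k**3 - 9*k**2 - 7*k - 1 = t_k.

s_k = k*(-3*k**3 + 3*k**2 - 2*k + 1)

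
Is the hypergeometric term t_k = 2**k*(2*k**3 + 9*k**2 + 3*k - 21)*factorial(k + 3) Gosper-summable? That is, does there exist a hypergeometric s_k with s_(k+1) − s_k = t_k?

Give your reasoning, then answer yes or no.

Step 1: r(k) = 2*(2*k**4 + 23*k**3 + 87*k**2 + 101*k - 28)/(2*k**3 + 9*k**2 + 3*k - 21).
So A=2*k + 8 and B=1, with C=k**3 + 9*k**2/2 + 3*k/2 - 21/2.
f must satisfy (2*k + 8)·f(k+1) − (1)·f(k) = k**3 + 9*k**2/2 + 3*k/2 - 21/2.
d = 2 from the (1,0,3) case.
A polynomial solution: f(k) = (k**2 - k - 3)/2.
Get s_k = R·t_k = 2**k*(k**2 - k - 3)*factorial(k + 3) with R(k) = B(k−1)f(k)/C(k) = (k**2 - k - 3)/(2*k**3 + 9*k**2 + 3*k - 21).
Δs = 2**k*(2*k**3 + 9*k**2 + 3*k - 21)*factorial(k + 3), as required.

Yes. s_k = 2**k*(k**2 - k - 3)*factorial(k + 3).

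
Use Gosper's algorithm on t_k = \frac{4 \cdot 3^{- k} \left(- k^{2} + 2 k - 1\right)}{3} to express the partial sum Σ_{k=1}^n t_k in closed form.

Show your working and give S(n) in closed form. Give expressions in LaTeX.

S(n) = 2 \cdot 3^{- n - 1} \left(- 3^{n} + n^{2} + n + 1\right)

Step 1: r(k) = k**2/(3*(k**2 - 2*k + 1)).
Normal form (A,B,C) = (1/3, 1, k**2 - 2*k + 1).
Set up (1/3)·f(k+1) − (1)·f(k) − (k**2 - 2*k + 1) = 0.
d = 2 from the (0,0,2) case.
Match coefficients ⇒ f(k) = -3*(k**2 - k + 1)/2.
Certificate R = B(k−1)f/C = -3*(k**2 - k + 1)/(2*(k - 1)**2) gives s_k = 2*(k**2 - k + 1)/3**k.
Δs = 4*(-k**2 + 2*k - 1)/(3*3**k), as required.
Evaluate: s_(n+1) = 2*3**(-n - 1)*(n**2 + n + 1); subtract s_(1) = 2/3 ⇒ S(n) = 2*3**(-n - 1)*(-3**n + n**2 + n + 1).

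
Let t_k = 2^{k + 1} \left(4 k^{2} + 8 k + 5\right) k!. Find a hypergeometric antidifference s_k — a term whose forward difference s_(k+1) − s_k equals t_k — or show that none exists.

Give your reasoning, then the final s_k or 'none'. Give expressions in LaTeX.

s_k = 2^{k + 1} \left(2 k + 1\right) k!

Compute t_(k+1)/t_k: get 2*(4*k**3 + 20*k**2 + 33*k + 17)/(4*k**2 + 8*k + 5).
Take A(k)=2*k + 2, B(k)=1, C(k)=k**2 + 2*k + 5/4.
Key eq: (2*k + 2)·f(k+1) = (1)·f(k) + (k**2 + 2*k + 5/4).
Bound: deg f ≤ 1.
A polynomial solution: f(k) = (2*k + 1)/4.
So s_k = (B(k−1)f/C)·t_k = ((2*k + 1)/(4*k**2 + 8*k + 5))·t_k = 2**(k + 1)*(2*k + 1)*factorial(k).
s_(k+1) − s_k = 2**(k + 1)*(4*k**2 + 8*k + 5)*factorial(k) = t_k.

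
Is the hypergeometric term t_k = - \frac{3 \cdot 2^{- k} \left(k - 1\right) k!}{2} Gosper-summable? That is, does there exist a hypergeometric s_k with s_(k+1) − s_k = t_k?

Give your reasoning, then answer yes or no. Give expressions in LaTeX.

Yes. s_k = - 3 \cdot 2^{- k} k!.

Step 1: r(k) = k*(k + 1)/(2*(k - 1)).
Gosper form: A/B · C(k+1)/C(k) with A=k/2 + 1/2, B=1, C=k - 1.
Need (k/2 + 1/2)·f(k+1) − (1)·f(k) = k - 1.
From deg A=1, deg B=0, deg C=1: d=0.
Solve for f: f(k) = 2 (degree 0 ≤ 0).
So s_k = (B(k−1)f/C)·t_k = (2/(k - 1))·t_k = -3*factorial(k)/2**k.
Δs = -3*(k - 1)*factorial(k)/(2*2**k), as required.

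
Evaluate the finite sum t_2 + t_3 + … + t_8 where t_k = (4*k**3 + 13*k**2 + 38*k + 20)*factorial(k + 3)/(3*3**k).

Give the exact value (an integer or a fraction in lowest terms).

Σ = 72932240/9

t_(k+1)/t_k = (4*k**4 + 41*k**3 + 176*k**2 + 379*k + 300)/(3*(4*k**3 + 13*k**2 + 38*k + 20)).
Gosper form: A/B · C(k+1)/C(k) with A=k/3 + 4/3, B=1, C=k**3 + 13*k**2/4 + 19*k/2 + 5.
Solve (k/3 + 4/3)·f(k+1) − (1)·f(k) = k**3 + 13*k**2/4 + 19*k/2 + 5.
Degrees (1,0,3) ⇒ d ≤ 2.
A polynomial solution: f(k) = 3*k*(4*k + 1)/4.
So s_k = (B(k−1)f/C)·t_k = (3*k*(4*k + 1)/(4*k**3 + 13*k**2 + 38*k + 20))·t_k = k*(4*k + 1)*factorial(k + 3)/3**k.
Check: Δs_k = (4*k**3 + 13*k**2 + 38*k + 20)*factorial(k + 3)/(3*3**k). ✓
Σ_(k=2)^(8) t_k = s_(9) − s_(2) = 72934400/9 − (240) = 72932240/9.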